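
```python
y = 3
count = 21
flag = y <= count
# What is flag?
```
Trace:
  y=3
  y=3, count=21
  y=3, count=21, flag=True

Final answer: True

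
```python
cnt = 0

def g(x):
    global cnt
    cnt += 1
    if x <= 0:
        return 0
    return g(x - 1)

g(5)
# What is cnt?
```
Call trace:
g(x=5)
  g(x=4)
    g(x=3)
      g(x=2)
        g(x=1)
          g(x=0)
          -> return 0
        -> return 0
      -> return 0
    -> return 0
  -> return 0
-> return 0

cnt is incremented once per call. g is entered once for each x = 5, 4, 3, 2, 1, 0 (the x <= 0 call returns without recursing), i.e. 5 + 1 calls.
cnt = 6

Final answer: 6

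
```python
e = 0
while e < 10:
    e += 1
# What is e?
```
Trace:
  e=0
  e=1
  e=2
  e=3
  e=4
  e=5
  e=6
  e=7
  e=8
  e=9
  e=10

Final answer: 10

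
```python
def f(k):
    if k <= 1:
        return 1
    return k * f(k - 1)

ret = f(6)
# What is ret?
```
Call trace:
f(k=6)
  f(k=5)
    f(k=4)
      f(k=3)
        f(k=2)
          f(k=1)
          -> return 1
        -> return 2
      -> return 6
    -> return 24
  -> return 120
-> return 720

Final answer: 720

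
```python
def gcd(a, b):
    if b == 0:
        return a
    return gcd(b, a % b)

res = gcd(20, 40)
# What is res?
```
Call trace:
gcd(a=20, b=40)
  gcd(a=40, b=20)
    gcd(a=20, b=0)
    -> return 20
  -> return 20
-> return 20

Final answer: 20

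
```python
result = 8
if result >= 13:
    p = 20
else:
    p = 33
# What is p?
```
Trace:
  result=8
  result=8, p=33

Final answer: 33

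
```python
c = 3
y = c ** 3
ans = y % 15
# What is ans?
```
Trace:
  c=3
  c=3, y=27
  c=3, y=27, ans=12

Final answer: 12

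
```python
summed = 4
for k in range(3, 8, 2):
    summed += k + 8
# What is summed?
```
Trace:
  summed=4
  summed=15, k=3
  summed=28, k=5
  summed=43, k=7

Final answer: 43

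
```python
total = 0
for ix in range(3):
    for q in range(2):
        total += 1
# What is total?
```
Trace:
  total=0
  total=1, ix=0, q=0
  total=2, ix=0, q=1
  total=3, ix=1, q=0
  total=4, ix=1, q=1
  total=5, ix=2, q=0
  total=6, ix=2, q=1

Final answer: 6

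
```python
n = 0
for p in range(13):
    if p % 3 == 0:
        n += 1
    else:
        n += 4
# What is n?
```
Trace:
  n=0
  n=1, p=0
  n=5, p=1
  n=9, p=2
  n=10, p=3
  n=14, p=4
  n=18, p=5
  n=19, p=6
  n=23, p=7
  n=27, p=8
  n=28, p=9
  n=32, p=10
  n=36, p=11
  n=37, p=12

Final answer: 37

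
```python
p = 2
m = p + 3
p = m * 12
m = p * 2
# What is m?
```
Trace:
  p=2
  p=2, m=5
  p=60, m=5
  p=60, m=120

Final answer: 120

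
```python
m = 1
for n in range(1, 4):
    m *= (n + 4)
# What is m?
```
Trace:
  m=1
  m=5, n=1
  m=30, n=2
  m=210, n=3

Final answer: 210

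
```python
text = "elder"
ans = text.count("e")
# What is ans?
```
Trace:
  text='elder'
  text='elder', ans=2

Final answer: 2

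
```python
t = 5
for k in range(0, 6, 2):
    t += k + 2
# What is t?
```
Trace:
  t=5
  t=7, k=0
  t=11, k=2
  t=17, k=4

Final answer: 17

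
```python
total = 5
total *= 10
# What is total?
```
Trace:
  total=5
  total=50

Final answer: 50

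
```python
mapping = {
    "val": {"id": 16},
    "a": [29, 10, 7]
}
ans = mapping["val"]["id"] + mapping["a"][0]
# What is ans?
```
Trace:
  mapping={'val': {'id': 16}, 'a': [29, 10, 7]}
  mapping={'val': {'id': 16}, 'a': [29, 10, 7]}, ans=45

Final answer: 45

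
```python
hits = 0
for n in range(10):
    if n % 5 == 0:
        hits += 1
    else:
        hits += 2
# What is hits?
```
Trace:
  hits=0
  hits=1, n=0
  hits=3, n=1
  hits=5, n=2
  hits=7, n=3
  hits=9, n=4
  hits=10, n=5
  hits=12, n=6
  hits=14, n=7
  hits=16, n=8
  hits=18, n=9

Final answer: 18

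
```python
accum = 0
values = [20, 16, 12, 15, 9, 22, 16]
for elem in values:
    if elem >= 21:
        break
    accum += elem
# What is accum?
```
Trace:
  accum=0
  accum=20, elem=20
  accum=36, elem=16
  accum=48, elem=12
  accum=63, elem=15
  accum=72, elem=9
  accum=72, elem=22

Final answer: 72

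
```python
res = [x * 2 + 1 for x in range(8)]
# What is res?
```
Trace:
  x=0
  x=1
  x=2
  x=3
  x=4
  x=5
  x=6
  x=7
  res=[1, 3, 5, 7, 9, 11, 13, 15]

Final answer: [1, 3, 5, 7, 9, 11, 13, 15]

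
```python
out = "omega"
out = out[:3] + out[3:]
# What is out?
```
Trace:
  out='omega'
  out='omega'

Final answer: 'omega'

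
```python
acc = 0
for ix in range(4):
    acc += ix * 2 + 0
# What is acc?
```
Trace:
  acc=0
  acc=0, ix=0
  acc=2, ix=1
  acc=6, ix=2
  acc=12, ix=3

Final answer: 12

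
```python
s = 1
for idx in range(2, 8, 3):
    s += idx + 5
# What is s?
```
Trace:
  s=1
  s=8, idx=2
  s=18, idx=5

Final answer: 18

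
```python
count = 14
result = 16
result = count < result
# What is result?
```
Trace:
  count=14
  count=14, result=16
  count=14, result=True

Final answer: True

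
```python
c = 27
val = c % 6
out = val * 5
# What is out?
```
Trace:
  c=27
  c=27, val=3
  c=27, val=3, out=15

Final answer: 15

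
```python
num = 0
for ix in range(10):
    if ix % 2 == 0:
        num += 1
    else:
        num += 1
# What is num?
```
Trace:
  num=0
  num=1, ix=0
  num=2, ix=1
  num=3, ix=2
  num=4, ix=3
  num=5, ix=4
  num=6, ix=5
  num=7, ix=6
  num=8, ix=7
  num=9, ix=8
  num=10, ix=9

Final answer: 10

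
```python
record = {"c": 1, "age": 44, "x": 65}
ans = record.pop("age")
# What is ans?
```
Trace:
  record={'c': 1, 'age': 44, 'x': 65}
  record={'c': 1, 'x': 65}, ans=44

Final answer: 44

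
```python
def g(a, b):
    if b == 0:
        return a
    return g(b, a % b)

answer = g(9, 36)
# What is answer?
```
Call trace:
g(a=9, b=36)
  g(a=36, b=9)
    g(a=9, b=0)
    -> return 9
  -> return 9
-> return 9

Final answer: 9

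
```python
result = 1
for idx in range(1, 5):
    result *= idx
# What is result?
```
Trace:
  result=1
  result=1, idx=1
  result=2, idx=2
  result=6, idx=3
  result=24, idx=4

Final answer: 24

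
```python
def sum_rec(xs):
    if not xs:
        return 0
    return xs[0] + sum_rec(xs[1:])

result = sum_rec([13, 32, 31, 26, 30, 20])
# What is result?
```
Call trace:
sum_rec(xs=[13, 32, 31, 26, 30, 20])
  sum_rec(xs=[32, 31, 26, 30, 20])
    sum_rec(xs=[31, 26, 30, 20])
      sum_rec(xs=[26, 30, 20])
        sum_rec(xs=[30, 20])
          sum_rec(xs=[20])
            sum_rec(xs=[])
            -> return 0
          -> return 20
        -> return 50
      -> return 76
    -> return 107
  -> return 139
-> return 152

Final answer: 152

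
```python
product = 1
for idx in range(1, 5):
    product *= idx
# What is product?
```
Trace:
  product=1
  product=1, idx=1
  product=2, idx=2
  product=6, idx=3
  product=24, idx=4

Final answer: 24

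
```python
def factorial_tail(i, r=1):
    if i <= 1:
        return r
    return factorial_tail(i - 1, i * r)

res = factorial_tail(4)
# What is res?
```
Call trace:
factorial_tail(i=4, r=1)
  factorial_tail(i=3, r=4)
    factorial_tail(i=2, r=12)
      factorial_tail(i=1, r=24)
      -> return 24
    -> return 24
  -> return 24
-> return 24

Final answer: 24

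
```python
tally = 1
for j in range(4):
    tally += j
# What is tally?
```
Trace:
  tally=1
  tally=1, j=0
  tally=2, j=1
  tally=4, j=2
  tally=7, j=3

Final answer: 7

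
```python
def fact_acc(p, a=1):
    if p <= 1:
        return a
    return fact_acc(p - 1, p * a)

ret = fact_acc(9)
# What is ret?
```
Call trace:
fact_acc(p=9, a=1)
  fact_acc(p=8, a=9)
    fact_acc(p=7, a=72)
      fact_acc(p=6, a=504)
        fact_acc(p=5, a=3024)
          fact_acc(p=4, a=15120)
            fact_acc(p=3, a=60480)
              fact_acc(p=2, a=181440)
                fact_acc(p=1, a=362880)
                -> return 362880
              -> return 362880
            -> return 362880
          -> return 362880
        -> return 362880
      -> return 362880
    -> return 362880
  -> return 362880
-> return 362880

Final answer: 362880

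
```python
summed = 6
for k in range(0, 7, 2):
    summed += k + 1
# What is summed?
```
Trace:
  summed=6
  summed=7, k=0
  summed=10, k=2
  summed=15, k=4
  summed=22, k=6

Final answer: 22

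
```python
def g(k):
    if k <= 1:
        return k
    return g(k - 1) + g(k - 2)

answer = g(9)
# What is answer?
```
Call trace (a repeated sub-call is expanded the first time; later identical calls just restate its return value):
g(k=9)
  g(k=8)
    g(k=7)
      g(k=6)
        g(k=5)
          g(k=4)
            g(k=3)
              g(k=2)
                g(k=1)
                -> return 1
                g(k=0)
                -> return 0
              -> return 1
              g(k=1)
              -> return 1
            -> return 2
            g(k=2) -> return 1  (same call as traced above)
          -> return 3
          g(k=3) -> return 2  (same call as traced above)
        -> return 5
        g(k=4) -> return 3  (same call as traced above)
      -> return 8
      g(k=5) -> return 5  (same call as traced above)
    -> return 13
    g(k=6) -> return 8  (same call as traced above)
  -> return 21
  g(k=7) -> return 13  (same call as traced above)
-> return 34

Final answer: 34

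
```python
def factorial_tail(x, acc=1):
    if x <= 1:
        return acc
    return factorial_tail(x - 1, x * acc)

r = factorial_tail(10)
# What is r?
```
Call trace:
factorial_tail(x=10, acc=1)
  factorial_tail(x=9, acc=10)
    factorial_tail(x=8, acc=90)
      factorial_tail(x=7, acc=720)
        factorial_tail(x=6, acc=5040)
          factorial_tail(x=5, acc=30240)
            factorial_tail(x=4, acc=151200)
              factorial_tail(x=3, acc=604800)
                factorial_tail(x=2, acc=1814400)
                  factorial_tail(x=1, acc=3628800)
                  -> return 3628800
                -> return 3628800
              -> return 3628800
            -> return 3628800
          -> return 3628800
        -> return 3628800
      -> return 3628800
    -> return 3628800
  -> return 3628800
-> return 3628800

Final answer: 3628800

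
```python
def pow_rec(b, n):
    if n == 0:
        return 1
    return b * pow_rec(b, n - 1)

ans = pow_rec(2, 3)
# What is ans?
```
Call trace:
pow_rec(b=2, n=3)
  pow_rec(b=2, n=2)
    pow_rec(b=2, n=1)
      pow_rec(b=2, n=0)
      -> return 1
    -> return 2
  -> return 4
-> return 8

Final answer: 8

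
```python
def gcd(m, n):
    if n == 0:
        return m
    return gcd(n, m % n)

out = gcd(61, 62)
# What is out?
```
Call trace:
gcd(m=61, n=62)
  gcd(m=62, n=61)
    gcd(m=61, n=1)
      gcd(m=1, n=0)
      -> return 1
    -> return 1
  -> return 1
-> return 1

Final answer: 1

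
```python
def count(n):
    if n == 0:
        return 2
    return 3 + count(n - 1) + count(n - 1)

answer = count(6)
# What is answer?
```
Call trace (a repeated sub-call is expanded the first time; later identical calls just restate its return value):
count(n=6)
  count(n=5)
    count(n=4)
      count(n=3)
        count(n=2)
          count(n=1)
            count(n=0)
            -> return 2
            count(n=0)
            -> return 2
          -> return 7
          count(n=1) -> return 7  (same call as traced above)
        -> return 17
        count(n=2) -> return 17  (same call as traced above)
      -> return 37
      count(n=3) -> return 37  (same call as traced above)
    -> return 77
    count(n=4) -> return 77  (same call as traced above)
  -> return 157
  count(n=5) -> return 157  (same call as traced above)
-> return 317

Final answer: 317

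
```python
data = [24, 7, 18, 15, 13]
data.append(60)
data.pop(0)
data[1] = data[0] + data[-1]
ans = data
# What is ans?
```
Trace:
  data=[24, 7, 18, 15, 13]
  data=[24, 7, 18, 15, 13, 60]
  data=[7, 18, 15, 13, 60]
  data=[7, 67, 15, 13, 60]
  data=[7, 67, 15, 13, 60], ans=[7, 67, 15, 13, 60]

Final answer: [7, 67, 15, 13, 60]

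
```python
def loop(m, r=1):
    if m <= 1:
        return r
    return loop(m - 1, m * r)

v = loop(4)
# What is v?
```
Call trace:
loop(m=4, r=1)
  loop(m=3, r=4)
    loop(m=2, r=12)
      loop(m=1, r=24)
      -> return 24
    -> return 24
  -> return 24
-> return 24

Final answer: 24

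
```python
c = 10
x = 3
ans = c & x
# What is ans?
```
Trace:
  c=10
  c=10, x=3
  c=10, x=3, ans=2

Final answer: 2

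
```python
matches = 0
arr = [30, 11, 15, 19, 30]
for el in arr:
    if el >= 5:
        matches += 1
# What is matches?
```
Trace:
  matches=0
  matches=1, el=30
  matches=2, el=11
  matches=3, el=15
  matches=4, el=19
  matches=5, el=30

Final answer: 5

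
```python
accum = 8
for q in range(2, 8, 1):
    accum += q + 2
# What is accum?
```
Trace:
  accum=8
  accum=12, q=2
  accum=17, q=3
  accum=23, q=4
  accum=30, q=5
  accum=38, q=6
  accum=47, q=7

Final answer: 47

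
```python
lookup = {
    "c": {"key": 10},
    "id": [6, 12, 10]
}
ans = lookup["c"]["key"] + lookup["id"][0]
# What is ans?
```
Trace:
  lookup={'c': {'key': 10}, 'id': [6, 12, 10]}
  lookup={'c': {'key': 10}, 'id': [6, 12, 10]}, ans=16

Final answer: 16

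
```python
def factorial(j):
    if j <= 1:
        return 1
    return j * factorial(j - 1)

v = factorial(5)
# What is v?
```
Call trace:
factorial(j=5)
  factorial(j=4)
    factorial(j=3)
      factorial(j=2)
        factorial(j=1)
        -> return 1
      -> return 2
    -> return 6
  -> return 24
-> return 120

Final answer: 120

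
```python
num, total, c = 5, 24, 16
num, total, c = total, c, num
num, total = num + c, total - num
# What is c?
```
Trace:
  num=5, total=24, c=16
  num=24, total=16, c=5
  num=29, total=-8, c=5

Final answer: 5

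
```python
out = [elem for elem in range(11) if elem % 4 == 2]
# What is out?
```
Trace:
  elem=0
  elem=1
  elem=2
  elem=3
  elem=4
  elem=5
  elem=6
  elem=7
  elem=8
  elem=9
  elem=10
  out=[2, 6, 10]

Final answer: [2, 6, 10]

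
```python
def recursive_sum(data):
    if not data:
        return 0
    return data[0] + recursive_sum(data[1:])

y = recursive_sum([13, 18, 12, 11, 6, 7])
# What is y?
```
Call trace:
recursive_sum(data=[13, 18, 12, 11, 6, 7])
  recursive_sum(data=[18, 12, 11, 6, 7])
    recursive_sum(data=[12, 11, 6, 7])
      recursive_sum(data=[11, 6, 7])
        recursive_sum(data=[6, 7])
          recursive_sum(data=[7])
            recursive_sum(data=[])
            -> return 0
          -> return 7
        -> return 13
      -> return 24
    -> return 36
  -> return 54
-> return 67

Final answer: 67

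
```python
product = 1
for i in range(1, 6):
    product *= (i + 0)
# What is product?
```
Trace:
  product=1
  product=1, i=1
  product=2, i=2
  product=6, i=3
  product=24, i=4
  product=120, i=5

Final answer: 120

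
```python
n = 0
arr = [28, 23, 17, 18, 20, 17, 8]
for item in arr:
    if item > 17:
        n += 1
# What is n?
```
Trace:
  n=0
  n=1, item=28
  n=2, item=23
  n=2, item=17
  n=3, item=18
  n=4, item=20
  n=4, item=17
  n=4, item=8

Final answer: 4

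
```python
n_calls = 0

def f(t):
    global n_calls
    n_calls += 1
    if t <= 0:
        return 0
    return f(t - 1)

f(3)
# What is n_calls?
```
Call trace:
f(t=3)
  f(t=2)
    f(t=1)
      f(t=0)
      -> return 0
    -> return 0
  -> return 0
-> return 0

n_calls is incremented once per call. f is entered once for each t = 3, 2, 1, 0 (the t <= 0 call returns without recursing), i.e. 3 + 1 calls.
n_calls = 4

Final answer: 4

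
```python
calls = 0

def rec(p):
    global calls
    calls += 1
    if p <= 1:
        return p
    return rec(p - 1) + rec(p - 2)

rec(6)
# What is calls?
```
Call trace (a repeated sub-call is expanded the first time; later identical calls just restate its return value):
rec(p=6)
  rec(p=5)
    rec(p=4)
      rec(p=3)
        rec(p=2)
          rec(p=1)
          -> return 1
          rec(p=0)
          -> return 0
        -> return 1
        rec(p=1)
        -> return 1
      -> return 2
      rec(p=2) -> return 1  (same call as traced above)
    -> return 3
    rec(p=3) -> return 2  (same call as traced above)
  -> return 5
  rec(p=4) -> return 3  (same call as traced above)
-> return 8

calls is incremented once per call, so count the calls in each subtree. Let C(p) = number of calls made by rec(p).
C(0) = C(1) = 1 (base case, no recursion); C(p) = 1 + C(p - 1) + C(p - 2) otherwise.
C(2) = 1 + C(1) + C(0) = 1 + 1 + 1 = 3
C(3) = 1 + C(2) + C(1) = 1 + 3 + 1 = 5
C(4) = 1 + C(3) + C(2) = 1 + 5 + 3 = 9
C(5) = 1 + C(4) + C(3) = 1 + 9 + 5 = 15
C(6) = 1 + C(5) + C(4) = 1 + 15 + 9 = 25
calls = C(6) = 25

Final answer: 25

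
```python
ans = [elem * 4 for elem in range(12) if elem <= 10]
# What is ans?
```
Trace:
  elem=0
  elem=1
  elem=2
  elem=3
  elem=4
  elem=5
  elem=6
  elem=7
  elem=8
  elem=9
  elem=10
  elem=11
  ans=[0, 4, 8, 12, 16, 20, 24, 28, 32, 36, 40]

Final answer: [0, 4, 8, 12, 16, 20, 24, 28, 32, 36, 40]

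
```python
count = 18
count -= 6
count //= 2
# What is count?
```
Trace:
  count=18
  count=12
  count=6

Final answer: 6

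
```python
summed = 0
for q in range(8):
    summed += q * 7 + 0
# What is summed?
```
Trace:
  summed=0
  summed=0, q=0
  summed=7, q=1
  summed=21, q=2
  summed=42, q=3
  summed=70, q=4
  summed=105, q=5
  summed=147, q=6
  summed=196, q=7

Final answer: 196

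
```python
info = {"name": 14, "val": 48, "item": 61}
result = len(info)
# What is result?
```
Trace:
  info={'name': 14, 'val': 48, 'item': 61}
  info={'name': 14, 'val': 48, 'item': 61}, result=3

Final answer: 3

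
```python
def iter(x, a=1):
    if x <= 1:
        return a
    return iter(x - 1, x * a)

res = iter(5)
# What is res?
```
Call trace:
iter(x=5, a=1)
  iter(x=4, a=5)
    iter(x=3, a=20)
      iter(x=2, a=60)
        iter(x=1, a=120)
        -> return 120
      -> return 120
    -> return 120
  -> return 120
-> return 120

Final answer: 120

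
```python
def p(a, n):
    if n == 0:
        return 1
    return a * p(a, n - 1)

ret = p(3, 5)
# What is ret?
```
Call trace:
p(a=3, n=5)
  p(a=3, n=4)
    p(a=3, n=3)
      p(a=3, n=2)
        p(a=3, n=1)
          p(a=3, n=0)
          -> return 1
        -> return 3
      -> return 9
    -> return 27
  -> return 81
-> return 243

Final answer: 243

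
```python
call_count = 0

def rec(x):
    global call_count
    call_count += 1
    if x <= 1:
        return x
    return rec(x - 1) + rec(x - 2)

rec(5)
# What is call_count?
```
Call trace (a repeated sub-call is expanded the first time; later identical calls just restate its return value):
rec(x=5)
  rec(x=4)
    rec(x=3)
      rec(x=2)
        rec(x=1)
        -> return 1
        rec(x=0)
        -> return 0
      -> return 1
      rec(x=1)
      -> return 1
    -> return 2
    rec(x=2) -> return 1  (same call as traced above)
  -> return 3
  rec(x=3) -> return 2  (same call as traced above)
-> return 5

call_count is incremented once per call, so count the calls in each subtree. Let C(x) = number of calls made by rec(x).
C(0) = C(1) = 1 (base case, no recursion); C(x) = 1 + C(x - 1) + C(x - 2) otherwise.
C(2) = 1 + C(1) + C(0) = 1 + 1 + 1 = 3
C(3) = 1 + C(2) + C(1) = 1 + 3 + 1 = 5
C(4) = 1 + C(3) + C(2) = 1 + 5 + 3 = 9
C(5) = 1 + C(4) + C(3) = 1 + 9 + 5 = 15
call_count = C(5) = 15

Final answer: 15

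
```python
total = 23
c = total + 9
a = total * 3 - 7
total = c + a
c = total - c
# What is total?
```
Trace:
  total=23
  total=23, c=32
  total=23, c=32, a=62
  total=94, c=32, a=62
  total=94, c=62, a=62

Final answer: 94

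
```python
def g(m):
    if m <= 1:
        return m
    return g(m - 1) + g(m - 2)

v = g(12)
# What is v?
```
Call trace (a repeated sub-call is expanded the first time; later identical calls just restate its return value):
g(m=12)
  g(m=11)
    g(m=10)
      g(m=9)
        g(m=8)
          g(m=7)
            g(m=6)
              g(m=5)
                g(m=4)
                  g(m=3)
                    g(m=2)
                      g(m=1)
                      -> return 1
                      g(m=0)
                      -> return 0
                    -> return 1
                    g(m=1)
                    -> return 1
                  -> return 2
                  g(m=2) -> return 1  (same call as traced above)
                -> return 3
                g(m=3) -> return 2  (same call as traced above)
              -> return 5
              g(m=4) -> return 3  (same call as traced above)
            -> return 8
            g(m=5) -> return 5  (same call as traced above)
          -> return 13
          g(m=6) -> return 8  (same call as traced above)
        -> return 21
        g(m=7) -> return 13  (same call as traced above)
      -> return 34
      g(m=8) -> return 21  (same call as traced above)
    -> return 55
    g(m=9) -> return 34  (same call as traced above)
  -> return 89
  g(m=10) -> return 55  (same call as traced above)
-> return 144

Final answer: 144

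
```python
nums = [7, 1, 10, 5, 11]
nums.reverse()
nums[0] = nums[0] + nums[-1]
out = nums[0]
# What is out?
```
Trace:
  nums=[7, 1, 10, 5, 11]
  nums=[11, 5, 10, 1, 7]
  nums=[18, 5, 10, 1, 7]
  nums=[18, 5, 10, 1, 7], out=18

Final answer: 18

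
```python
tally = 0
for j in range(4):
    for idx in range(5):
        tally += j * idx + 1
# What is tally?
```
Trace:
  tally=0
  tally=1, j=0, idx=0
  tally=2, j=0, idx=1
  tally=3, j=0, idx=2
  tally=4, j=0, idx=3
  tally=5, j=0, idx=4
  tally=6, j=1, idx=0
  tally=8, j=1, idx=1
  tally=11, j=1, idx=2
  tally=15, j=1, idx=3
  tally=20, j=1, idx=4
  tally=21, j=2, idx=0
  tally=24, j=2, idx=1
  tally=29, j=2, idx=2
  tally=36, j=2, idx=3
  tally=45, j=2, idx=4
  tally=46, j=3, idx=0
  tally=50, j=3, idx=1
  tally=57, j=3, idx=2
  tally=67, j=3, idx=3
  tally=80, j=3, idx=4

Final answer: 80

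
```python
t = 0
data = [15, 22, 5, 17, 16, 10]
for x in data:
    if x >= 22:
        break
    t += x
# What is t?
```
Trace:
  t=0
  t=15, x=15
  t=15, x=22

Final answer: 15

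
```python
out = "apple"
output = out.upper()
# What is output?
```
Trace:
  out='apple'
  out='apple', output='APPLE'

Final answer: 'APPLE'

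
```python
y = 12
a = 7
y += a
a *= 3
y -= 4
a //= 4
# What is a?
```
Trace:
  y=12
  y=12, a=7
  y=19, a=7
  y=19, a=21
  y=15, a=21
  y=15, a=5

Final answer: 5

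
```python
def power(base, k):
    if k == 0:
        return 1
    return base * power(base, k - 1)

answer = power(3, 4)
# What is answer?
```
Call trace:
power(base=3, k=4)
  power(base=3, k=3)
    power(base=3, k=2)
      power(base=3, k=1)
        power(base=3, k=0)
        -> return 1
      -> return 3
    -> return 9
  -> return 27
-> return 81

Final answer: 81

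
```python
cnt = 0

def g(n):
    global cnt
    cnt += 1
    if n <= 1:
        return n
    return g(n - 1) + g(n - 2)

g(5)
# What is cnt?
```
Call trace (a repeated sub-call is expanded the first time; later identical calls just restate its return value):
g(n=5)
  g(n=4)
    g(n=3)
      g(n=2)
        g(n=1)
        -> return 1
        g(n=0)
        -> return 0
      -> return 1
      g(n=1)
      -> return 1
    -> return 2
    g(n=2) -> return 1  (same call as traced above)
  -> return 3
  g(n=3) -> return 2  (same call as traced above)
-> return 5

cnt is incremented once per call, so count the calls in each subtree. Let C(n) = number of calls made by g(n).
C(0) = C(1) = 1 (base case, no recursion); C(n) = 1 + C(n - 1) + C(n - 2) otherwise.
C(2) = 1 + C(1) + C(0) = 1 + 1 + 1 = 3
C(3) = 1 + C(2) + C(1) = 1 + 3 + 1 = 5
C(4) = 1 + C(3) + C(2) = 1 + 5 + 3 = 9
C(5) = 1 + C(4) + C(3) = 1 + 9 + 5 = 15
cnt = C(5) = 15

Final answer: 15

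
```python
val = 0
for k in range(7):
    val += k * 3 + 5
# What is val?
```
Trace:
  val=0
  val=5, k=0
  val=13, k=1
  val=24, k=2
  val=38, k=3
  val=55, k=4
  val=75, k=5
  val=98, k=6

Final answer: 98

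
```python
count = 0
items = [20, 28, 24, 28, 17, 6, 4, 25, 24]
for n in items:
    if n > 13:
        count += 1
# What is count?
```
Trace:
  count=0
  count=1, n=20
  count=2, n=28
  count=3, n=24
  count=4, n=28
  count=5, n=17
  count=5, n=6
  count=5, n=4
  count=6, n=25
  count=7, n=24

Final answer: 7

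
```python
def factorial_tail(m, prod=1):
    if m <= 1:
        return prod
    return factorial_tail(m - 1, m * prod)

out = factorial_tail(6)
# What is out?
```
Call trace:
factorial_tail(m=6, prod=1)
  factorial_tail(m=5, prod=6)
    factorial_tail(m=4, prod=30)
      factorial_tail(m=3, prod=120)
        factorial_tail(m=2, prod=360)
          factorial_tail(m=1, prod=720)
          -> return 720
        -> return 720
      -> return 720
    -> return 720
  -> return 720
-> return 720

Final answer: 720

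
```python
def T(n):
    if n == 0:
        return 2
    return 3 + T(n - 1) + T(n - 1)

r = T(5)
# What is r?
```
Call trace (a repeated sub-call is expanded the first time; later identical calls just restate its return value):
T(n=5)
  T(n=4)
    T(n=3)
      T(n=2)
        T(n=1)
          T(n=0)
          -> return 2
          T(n=0)
          -> return 2
        -> return 7
        T(n=1) -> return 7  (same call as traced above)
      -> return 17
      T(n=2) -> return 17  (same call as traced above)
    -> return 37
    T(n=3) -> return 37  (same call as traced above)
  -> return 77
  T(n=4) -> return 77  (same call as traced above)
-> return 157

Final answer: 157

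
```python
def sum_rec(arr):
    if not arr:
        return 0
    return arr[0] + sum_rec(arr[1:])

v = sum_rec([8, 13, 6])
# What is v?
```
Call trace:
sum_rec(arr=[8, 13, 6])
  sum_rec(arr=[13, 6])
    sum_rec(arr=[6])
      sum_rec(arr=[])
      -> return 0
    -> return 6
  -> return 19
-> return 27

Final answer: 27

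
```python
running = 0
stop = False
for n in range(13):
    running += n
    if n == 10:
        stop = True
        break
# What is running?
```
Trace:
  running=0
  running=0, stop=False
  running=0, stop=False, n=0
  running=1, stop=False, n=1
  running=3, stop=False, n=2
  running=6, stop=False, n=3
  running=10, stop=False, n=4
  running=15, stop=False, n=5
  running=21, stop=False, n=6
  running=28, stop=False, n=7
  running=36, stop=False, n=8
  running=45, stop=False, n=9
  running=55, stop=True, n=10

Final answer: 55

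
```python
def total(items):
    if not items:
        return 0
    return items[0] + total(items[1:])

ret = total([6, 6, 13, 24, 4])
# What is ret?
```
Call trace:
total(items=[6, 6, 13, 24, 4])
  total(items=[6, 13, 24, 4])
    total(items=[13, 24, 4])
      total(items=[24, 4])
        total(items=[4])
          total(items=[])
          -> return 0
        -> return 4
      -> return 28
    -> return 41
  -> return 47
-> return 53

Final answer: 53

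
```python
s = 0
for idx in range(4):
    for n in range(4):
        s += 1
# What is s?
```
Trace:
  s=0
  s=1, idx=0, n=0
  s=2, idx=0, n=1
  s=3, idx=0, n=2
  s=4, idx=0, n=3
  s=5, idx=1, n=0
  s=6, idx=1, n=1
  s=7, idx=1, n=2
  s=8, idx=1, n=3
  s=9, idx=2, n=0
  s=10, idx=2, n=1
  s=11, idx=2, n=2
  s=12, idx=2, n=3
  s=13, idx=3, n=0
  s=14, idx=3, n=1
  s=15, idx=3, n=2
  s=16, idx=3, n=3

Final answer: 16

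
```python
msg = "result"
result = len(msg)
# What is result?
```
Trace:
  msg='result'
  msg='result', result=6

Final answer: 6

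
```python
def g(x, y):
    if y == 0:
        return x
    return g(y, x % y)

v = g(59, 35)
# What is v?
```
Call trace:
g(x=59, y=35)
  g(x=35, y=24)
    g(x=24, y=11)
      g(x=11, y=2)
        g(x=2, y=1)
          g(x=1, y=0)
          -> return 1
        -> return 1
      -> return 1
    -> return 1
  -> return 1
-> return 1

Final answer: 1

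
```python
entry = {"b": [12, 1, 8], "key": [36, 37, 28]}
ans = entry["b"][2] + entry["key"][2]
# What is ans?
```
Trace:
  entry={'b': [12, 1, 8], 'key': [36, 37, 28]}
  entry={'b': [12, 1, 8], 'key': [36, 37, 28]}, ans=36

Final answer: 36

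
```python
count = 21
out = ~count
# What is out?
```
Trace:
  count=21
  count=21, out=-22

Final answer: -22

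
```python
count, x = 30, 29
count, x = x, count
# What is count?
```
Trace:
  count=30, x=29
  count=29, x=30

Final answer: 29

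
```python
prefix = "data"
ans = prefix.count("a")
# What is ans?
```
Trace:
  prefix='data'
  prefix='data', ans=2

Final answer: 2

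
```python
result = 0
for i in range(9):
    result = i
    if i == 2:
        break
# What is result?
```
Trace:
  result=0
  result=0, i=0
  result=1, i=1
  result=2, i=2

Final answer: 2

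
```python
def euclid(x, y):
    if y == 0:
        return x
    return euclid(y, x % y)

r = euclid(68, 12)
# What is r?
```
Call trace:
euclid(x=68, y=12)
  euclid(x=12, y=8)
    euclid(x=8, y=4)
      euclid(x=4, y=0)
      -> return 4
    -> return 4
  -> return 4
-> return 4

Final answer: 4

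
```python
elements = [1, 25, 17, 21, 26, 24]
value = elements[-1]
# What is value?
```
Trace:
  elements=[1, 25, 17, 21, 26, 24]
  elements=[1, 25, 17, 21, 26, 24], value=24

Final answer: 24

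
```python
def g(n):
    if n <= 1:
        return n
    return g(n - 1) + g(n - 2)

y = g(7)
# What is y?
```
Call trace (a repeated sub-call is expanded the first time; later identical calls just restate its return value):
g(n=7)
  g(n=6)
    g(n=5)
      g(n=4)
        g(n=3)
          g(n=2)
            g(n=1)
            -> return 1
            g(n=0)
            -> return 0
          -> return 1
          g(n=1)
          -> return 1
        -> return 2
        g(n=2) -> return 1  (same call as traced above)
      -> return 3
      g(n=3) -> return 2  (same call as traced above)
    -> return 5
    g(n=4) -> return 3  (same call as traced above)
  -> return 8
  g(n=5) -> return 5  (same call as traced above)
-> return 13

Final answer: 13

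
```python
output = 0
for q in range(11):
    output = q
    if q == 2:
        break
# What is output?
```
Trace:
  output=0
  output=0, q=0
  output=1, q=1
  output=2, q=2

Final answer: 2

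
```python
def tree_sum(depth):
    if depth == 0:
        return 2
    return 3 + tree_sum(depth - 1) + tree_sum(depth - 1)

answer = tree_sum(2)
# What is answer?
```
Call trace (a repeated sub-call is expanded the first time; later identical calls just restate its return value):
tree_sum(depth=2)
  tree_sum(depth=1)
    tree_sum(depth=0)
    -> return 2
    tree_sum(depth=0)
    -> return 2
  -> return 7
  tree_sum(depth=1) -> return 7  (same call as traced above)
-> return 17

Final answer: 17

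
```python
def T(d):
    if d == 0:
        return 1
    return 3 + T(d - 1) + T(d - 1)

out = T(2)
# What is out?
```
Call trace (a repeated sub-call is expanded the first time; later identical calls just restate its return value):
T(d=2)
  T(d=1)
    T(d=0)
    -> return 1
    T(d=0)
    -> return 1
  -> return 5
  T(d=1) -> return 5  (same call as traced above)
-> return 13

Final answer: 13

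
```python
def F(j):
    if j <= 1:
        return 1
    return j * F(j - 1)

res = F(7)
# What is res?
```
Call trace:
F(j=7)
  F(j=6)
    F(j=5)
      F(j=4)
        F(j=3)
          F(j=2)
            F(j=1)
            -> return 1
          -> return 2
        -> return 6
      -> return 24
    -> return 120
  -> return 720
-> return 5040

Final answer: 5040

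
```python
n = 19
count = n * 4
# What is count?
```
Trace:
  n=19
  n=19, count=76

Final answer: 76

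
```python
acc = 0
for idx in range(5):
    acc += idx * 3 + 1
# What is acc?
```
Trace:
  acc=0
  acc=1, idx=0
  acc=5, idx=1
  acc=12, idx=2
  acc=22, idx=3
  acc=35, idx=4

Final answer: 35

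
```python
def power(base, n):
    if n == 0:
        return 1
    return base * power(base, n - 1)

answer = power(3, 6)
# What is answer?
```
Call trace:
power(base=3, n=6)
  power(base=3, n=5)
    power(base=3, n=4)
      power(base=3, n=3)
        power(base=3, n=2)
          power(base=3, n=1)
            power(base=3, n=0)
            -> return 1
          -> return 3
        -> return 9
      -> return 27
    -> return 81
  -> return 243
-> return 729

Final answer: 729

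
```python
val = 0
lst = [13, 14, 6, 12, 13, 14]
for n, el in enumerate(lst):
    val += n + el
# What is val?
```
Trace:
  val=0
  val=13, n=0, el=13
  val=28, n=1, el=14
  val=36, n=2, el=6
  val=51, n=3, el=12
  val=68, n=4, el=13
  val=87, n=5, el=14

Final answer: 87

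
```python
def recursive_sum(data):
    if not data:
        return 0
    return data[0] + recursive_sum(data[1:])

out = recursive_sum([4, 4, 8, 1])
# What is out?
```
Call trace:
recursive_sum(data=[4, 4, 8, 1])
  recursive_sum(data=[4, 8, 1])
    recursive_sum(data=[8, 1])
      recursive_sum(data=[1])
        recursive_sum(data=[])
        -> return 0
      -> return 1
    -> return 9
  -> return 13
-> return 17

Final answer: 17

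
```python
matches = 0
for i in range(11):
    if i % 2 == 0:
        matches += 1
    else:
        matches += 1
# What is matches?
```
Trace:
  matches=0
  matches=1, i=0
  matches=2, i=1
  matches=3, i=2
  matches=4, i=3
  matches=5, i=4
  matches=6, i=5
  matches=7, i=6
  matches=8, i=7
  matches=9, i=8
  matches=10, i=9
  matches=11, i=10

Final answer: 11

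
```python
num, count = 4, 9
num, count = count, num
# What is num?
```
Trace:
  num=4, count=9
  num=9, count=4

Final answer: 9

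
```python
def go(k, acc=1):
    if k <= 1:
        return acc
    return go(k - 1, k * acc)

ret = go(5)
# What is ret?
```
Call trace:
go(k=5, acc=1)
  go(k=4, acc=5)
    go(k=3, acc=20)
      go(k=2, acc=60)
        go(k=1, acc=120)
        -> return 120
      -> return 120
    -> return 120
  -> return 120
-> return 120

Final answer: 120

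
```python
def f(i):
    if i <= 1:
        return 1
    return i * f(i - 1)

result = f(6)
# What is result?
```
Call trace:
f(i=6)
  f(i=5)
    f(i=4)
      f(i=3)
        f(i=2)
          f(i=1)
          -> return 1
        -> return 2
      -> return 6
    -> return 24
  -> return 120
-> return 720

Final answer: 720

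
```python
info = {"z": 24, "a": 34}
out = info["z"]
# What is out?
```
Trace:
  info={'z': 24, 'a': 34}
  info={'z': 24, 'a': 34}, out=24

Final answer: 24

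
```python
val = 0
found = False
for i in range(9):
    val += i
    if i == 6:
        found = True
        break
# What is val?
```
Trace:
  val=0
  val=0, found=False
  val=0, found=False, i=0
  val=1, found=False, i=1
  val=3, found=False, i=2
  val=6, found=False, i=3
  val=10, found=False, i=4
  val=15, found=False, i=5
  val=21, found=True, i=6

Final answer: 21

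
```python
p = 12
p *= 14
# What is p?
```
Trace:
  p=12
  p=168

Final answer: 168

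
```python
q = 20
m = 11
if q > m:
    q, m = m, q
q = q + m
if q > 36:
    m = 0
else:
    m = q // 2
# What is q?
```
Trace:
  q=20
  q=20, m=11
  q=11, m=20
  q=31, m=20
  q=31, m=15

Final answer: 31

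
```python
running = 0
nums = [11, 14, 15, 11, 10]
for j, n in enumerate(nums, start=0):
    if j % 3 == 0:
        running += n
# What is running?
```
Trace:
  running=0
  running=11, j=0, n=11
  running=11, j=1, n=14
  running=11, j=2, n=15
  running=22, j=3, n=11
  running=22, j=4, n=10

Final answer: 22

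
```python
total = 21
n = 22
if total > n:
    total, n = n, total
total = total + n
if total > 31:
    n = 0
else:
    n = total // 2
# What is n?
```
Trace:
  total=21
  total=21, n=22
  total=21, n=22
  total=43, n=22
  total=43, n=0

Final answer: 0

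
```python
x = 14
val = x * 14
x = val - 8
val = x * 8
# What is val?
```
Trace:
  x=14
  x=14, val=196
  x=188, val=196
  x=188, val=1504

Final answer: 1504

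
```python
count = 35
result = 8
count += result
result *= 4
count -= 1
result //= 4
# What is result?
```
Trace:
  count=35
  count=35, result=8
  count=43, result=8
  count=43, result=32
  count=42, result=32
  count=42, result=8

Final answer: 8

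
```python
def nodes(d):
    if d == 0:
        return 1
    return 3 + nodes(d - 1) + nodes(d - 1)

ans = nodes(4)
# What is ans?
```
Call trace (a repeated sub-call is expanded the first time; later identical calls just restate its return value):
nodes(d=4)
  nodes(d=3)
    nodes(d=2)
      nodes(d=1)
        nodes(d=0)
        -> return 1
        nodes(d=0)
        -> return 1
      -> return 5
      nodes(d=1) -> return 5  (same call as traced above)
    -> return 13
    nodes(d=2) -> return 13  (same call as traced above)
  -> return 29
  nodes(d=3) -> return 29  (same call as traced above)
-> return 61

Final answer: 61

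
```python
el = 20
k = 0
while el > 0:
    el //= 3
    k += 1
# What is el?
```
Trace:
  el=20
  el=20, k=0
  el=6, k=1
  el=2, k=2
  el=0, k=3

Final answer: 0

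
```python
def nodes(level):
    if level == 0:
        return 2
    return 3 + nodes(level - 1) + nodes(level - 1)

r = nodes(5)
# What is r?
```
Call trace (a repeated sub-call is expanded the first time; later identical calls just restate its return value):
nodes(level=5)
  nodes(level=4)
    nodes(level=3)
      nodes(level=2)
        nodes(level=1)
          nodes(level=0)
          -> return 2
          nodes(level=0)
          -> return 2
        -> return 7
        nodes(level=1) -> return 7  (same call as traced above)
      -> return 17
      nodes(level=2) -> return 17  (same call as traced above)
    -> return 37
    nodes(level=3) -> return 37  (same call as traced above)
  -> return 77
  nodes(level=4) -> return 77  (same call as traced above)
-> return 157

Final answer: 157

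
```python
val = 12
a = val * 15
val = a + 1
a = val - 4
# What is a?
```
Trace:
  val=12
  val=12, a=180
  val=181, a=180
  val=181, a=177

Final answer: 177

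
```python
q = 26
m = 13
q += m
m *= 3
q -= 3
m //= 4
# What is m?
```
Trace:
  q=26
  q=26, m=13
  q=39, m=13
  q=39, m=39
  q=36, m=39
  q=36, m=9

Final answer: 9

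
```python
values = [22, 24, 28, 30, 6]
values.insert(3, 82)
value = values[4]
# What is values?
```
Trace:
  values=[22, 24, 28, 30, 6]
  values=[22, 24, 28, 82, 30, 6]
  values=[22, 24, 28, 82, 30, 6], value=30

Final answer: [22, 24, 28, 82, 30, 6]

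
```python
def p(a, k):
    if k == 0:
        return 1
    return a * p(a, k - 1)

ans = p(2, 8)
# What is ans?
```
Call trace:
p(a=2, k=8)
  p(a=2, k=7)
    p(a=2, k=6)
      p(a=2, k=5)
        p(a=2, k=4)
          p(a=2, k=3)
            p(a=2, k=2)
              p(a=2, k=1)
                p(a=2, k=0)
                -> return 1
              -> return 2
            -> return 4
          -> return 8
        -> return 16
      -> return 32
    -> return 64
  -> return 128
-> return 256

Final answer: 256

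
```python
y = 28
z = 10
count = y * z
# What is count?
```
Trace:
  y=28
  y=28, z=10
  y=28, z=10, count=280

Final answer: 280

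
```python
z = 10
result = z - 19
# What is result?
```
Trace:
  z=10
  z=10, result=-9

Final answer: -9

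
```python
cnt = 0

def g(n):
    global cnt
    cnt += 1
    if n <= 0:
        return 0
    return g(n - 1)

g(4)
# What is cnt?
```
Call trace:
g(n=4)
  g(n=3)
    g(n=2)
      g(n=1)
        g(n=0)
        -> return 0
      -> return 0
    -> return 0
  -> return 0
-> return 0

cnt is incremented once per call. g is entered once for each n = 4, 3, 2, 1, 0 (the n <= 0 call returns without recursing), i.e. 4 + 1 calls.
cnt = 5

Final answer: 5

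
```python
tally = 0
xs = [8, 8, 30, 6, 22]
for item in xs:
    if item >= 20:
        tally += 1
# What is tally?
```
Trace:
  tally=0
  tally=0, item=8
  tally=0, item=8
  tally=1, item=30
  tally=1, item=6
  tally=2, item=22

Final answer: 2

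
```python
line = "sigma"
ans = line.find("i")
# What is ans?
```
Trace:
  line='sigma'
  line='sigma', ans=1

Final answer: 1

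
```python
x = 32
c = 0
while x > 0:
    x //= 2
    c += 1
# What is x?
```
Trace:
  x=32
  x=32, c=0
  x=16, c=1
  x=8, c=2
  x=4, c=3
  x=2, c=4
  x=1, c=5
  x=0, c=6

Final answer: 0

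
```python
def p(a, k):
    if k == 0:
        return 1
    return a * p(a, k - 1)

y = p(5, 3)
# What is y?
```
Call trace:
p(a=5, k=3)
  p(a=5, k=2)
    p(a=5, k=1)
      p(a=5, k=0)
      -> return 1
    -> return 5
  -> return 25
-> return 125

Final answer: 125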